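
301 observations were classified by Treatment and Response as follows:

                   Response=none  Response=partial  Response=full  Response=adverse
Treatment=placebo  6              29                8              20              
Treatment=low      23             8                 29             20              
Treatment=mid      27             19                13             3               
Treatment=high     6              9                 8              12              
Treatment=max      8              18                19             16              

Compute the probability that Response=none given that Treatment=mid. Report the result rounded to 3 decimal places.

0.435

Total with Treatment=mid: 27 + 19 + 13 + 3 = 62.
P(Response=none | Treatment=mid) = 27/62 = 0.435.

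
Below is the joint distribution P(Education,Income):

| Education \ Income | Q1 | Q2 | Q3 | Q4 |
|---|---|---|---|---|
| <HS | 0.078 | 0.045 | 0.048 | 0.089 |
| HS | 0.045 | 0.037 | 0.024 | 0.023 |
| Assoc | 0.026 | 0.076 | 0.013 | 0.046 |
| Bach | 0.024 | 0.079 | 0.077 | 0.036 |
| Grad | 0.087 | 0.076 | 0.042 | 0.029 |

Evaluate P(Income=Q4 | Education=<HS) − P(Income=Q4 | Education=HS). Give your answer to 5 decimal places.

P(Education=<HS) = 0.078 + 0.045 + 0.048 + 0.089 = 0.260; P(Income=Q4 | Education=<HS) = 0.089/0.260 = 0.342308.
P(Education=HS) = 0.045 + 0.037 + 0.024 + 0.023 = 0.129; P(Income=Q4 | Education=HS) = 0.023/0.129 = 0.178295.
Difference = 0.16401.

0.16401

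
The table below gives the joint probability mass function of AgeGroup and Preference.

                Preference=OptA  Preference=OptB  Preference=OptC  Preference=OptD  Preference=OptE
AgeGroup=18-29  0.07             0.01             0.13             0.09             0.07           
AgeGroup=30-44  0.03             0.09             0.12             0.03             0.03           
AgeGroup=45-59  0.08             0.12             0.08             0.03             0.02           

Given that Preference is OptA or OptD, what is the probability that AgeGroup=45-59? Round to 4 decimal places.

P(Preference=OptA) = 0.07 + 0.03 + 0.08 = 0.18.
P(Preference=OptD) = 0.09 + 0.03 + 0.03 = 0.15.
P(Preference ∈ {OptA, OptD}) = 0.18 + 0.15 = 0.33; P(AgeGroup=45-59, Preference ∈ {OptA, OptD}) = 0.08 + 0.03 = 0.11.
P(AgeGroup=45-59 | Preference ∈ {OptA, OptD}) = 0.11/0.33 = 0.3333.

0.3333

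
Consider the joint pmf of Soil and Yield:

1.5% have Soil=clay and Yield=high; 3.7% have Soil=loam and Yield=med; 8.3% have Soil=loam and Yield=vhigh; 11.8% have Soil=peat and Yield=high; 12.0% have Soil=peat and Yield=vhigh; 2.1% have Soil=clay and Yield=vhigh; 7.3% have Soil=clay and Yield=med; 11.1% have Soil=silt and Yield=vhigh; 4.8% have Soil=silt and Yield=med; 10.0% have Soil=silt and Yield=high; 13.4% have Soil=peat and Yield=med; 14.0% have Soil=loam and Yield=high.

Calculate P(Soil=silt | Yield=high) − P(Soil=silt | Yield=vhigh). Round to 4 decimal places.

-0.0632

P(Yield=high) = 0.140 + 0.015 + 0.100 + 0.118 = 0.373; P(Soil=silt | Yield=high) = 0.100/0.373 = 0.26810.
P(Yield=vhigh) = 0.083 + 0.021 + 0.111 + 0.120 = 0.335; P(Soil=silt | Yield=vhigh) = 0.111/0.335 = 0.33134.
Difference = -0.0632.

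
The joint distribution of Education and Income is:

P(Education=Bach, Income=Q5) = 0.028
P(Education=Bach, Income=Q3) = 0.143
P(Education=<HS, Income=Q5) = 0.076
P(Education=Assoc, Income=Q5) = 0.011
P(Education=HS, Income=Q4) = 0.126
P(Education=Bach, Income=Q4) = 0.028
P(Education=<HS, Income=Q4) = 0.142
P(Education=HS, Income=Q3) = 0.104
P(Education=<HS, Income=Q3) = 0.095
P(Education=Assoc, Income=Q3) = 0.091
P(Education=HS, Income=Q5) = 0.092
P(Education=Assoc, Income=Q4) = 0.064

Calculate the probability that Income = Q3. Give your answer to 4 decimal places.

P(Income=Q3) = 0.095 + 0.104 + 0.091 + 0.143 = 0.433.

0.4330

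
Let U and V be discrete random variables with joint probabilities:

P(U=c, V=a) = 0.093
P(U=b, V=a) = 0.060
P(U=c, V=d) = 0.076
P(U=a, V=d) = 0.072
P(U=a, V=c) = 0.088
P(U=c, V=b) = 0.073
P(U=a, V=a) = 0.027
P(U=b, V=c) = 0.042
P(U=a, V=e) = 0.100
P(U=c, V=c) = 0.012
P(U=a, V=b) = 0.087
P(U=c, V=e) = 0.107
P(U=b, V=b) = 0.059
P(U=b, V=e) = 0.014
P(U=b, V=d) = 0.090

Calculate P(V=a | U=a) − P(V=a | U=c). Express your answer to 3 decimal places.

-0.185

P(U=a) = 0.027 + 0.087 + 0.088 + 0.072 + 0.100 = 0.374; P(V=a | U=a) = 0.027/0.374 = 0.0722.
P(U=c) = 0.093 + 0.073 + 0.012 + 0.076 + 0.107 = 0.361; P(V=a | U=c) = 0.093/0.361 = 0.2576.
Difference = -0.185.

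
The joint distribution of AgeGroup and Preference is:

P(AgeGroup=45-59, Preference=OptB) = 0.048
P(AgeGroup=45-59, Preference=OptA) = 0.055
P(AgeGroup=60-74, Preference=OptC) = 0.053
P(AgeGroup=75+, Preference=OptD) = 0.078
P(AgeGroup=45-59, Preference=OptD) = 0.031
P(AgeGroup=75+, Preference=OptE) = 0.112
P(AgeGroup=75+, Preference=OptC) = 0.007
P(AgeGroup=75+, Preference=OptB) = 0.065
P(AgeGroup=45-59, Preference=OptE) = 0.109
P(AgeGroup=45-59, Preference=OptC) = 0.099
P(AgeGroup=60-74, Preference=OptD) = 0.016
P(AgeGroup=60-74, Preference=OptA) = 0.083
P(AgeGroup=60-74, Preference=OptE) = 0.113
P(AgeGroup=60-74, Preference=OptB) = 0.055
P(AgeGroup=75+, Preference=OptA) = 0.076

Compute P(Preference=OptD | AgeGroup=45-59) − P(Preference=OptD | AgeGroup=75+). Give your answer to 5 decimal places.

P(AgeGroup=45-59) = 0.055 + 0.048 + 0.099 + 0.031 + 0.109 = 0.342; P(Preference=OptD | AgeGroup=45-59) = 0.031/0.342 = 0.090643.
P(AgeGroup=75+) = 0.076 + 0.065 + 0.007 + 0.078 + 0.112 = 0.338; P(Preference=OptD | AgeGroup=75+) = 0.078/0.338 = 0.230769.
Difference = -0.14013.

-0.14013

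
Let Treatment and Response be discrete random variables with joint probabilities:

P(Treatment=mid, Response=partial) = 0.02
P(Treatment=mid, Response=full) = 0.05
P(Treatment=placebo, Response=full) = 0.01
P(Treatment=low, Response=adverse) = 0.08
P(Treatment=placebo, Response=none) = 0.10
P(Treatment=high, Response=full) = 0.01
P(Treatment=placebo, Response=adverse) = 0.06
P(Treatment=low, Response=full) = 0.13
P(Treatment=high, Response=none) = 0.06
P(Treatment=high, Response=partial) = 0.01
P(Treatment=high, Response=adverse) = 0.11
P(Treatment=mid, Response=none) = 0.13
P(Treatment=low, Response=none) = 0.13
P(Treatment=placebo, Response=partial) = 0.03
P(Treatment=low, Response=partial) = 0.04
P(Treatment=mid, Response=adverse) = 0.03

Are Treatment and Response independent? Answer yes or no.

no

P(Treatment=high) = 0.19 and P(Response=adverse) = 0.28, so their product is 0.0532, but P(Treatment=high, Response=adverse) = 0.11. Since these differ, Treatment and Response are not independent.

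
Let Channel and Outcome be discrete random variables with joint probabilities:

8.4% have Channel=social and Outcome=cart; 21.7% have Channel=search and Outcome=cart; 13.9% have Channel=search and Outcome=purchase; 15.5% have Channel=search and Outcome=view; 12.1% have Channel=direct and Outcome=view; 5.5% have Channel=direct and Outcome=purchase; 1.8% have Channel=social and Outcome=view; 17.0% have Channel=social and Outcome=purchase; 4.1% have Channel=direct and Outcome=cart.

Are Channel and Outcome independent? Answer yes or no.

no

P(Channel=social) = 0.272 and P(Outcome=purchase) = 0.364, so their product is 0.09901, but P(Channel=social, Outcome=purchase) = 0.170. Since these differ, Channel and Outcome are not independent.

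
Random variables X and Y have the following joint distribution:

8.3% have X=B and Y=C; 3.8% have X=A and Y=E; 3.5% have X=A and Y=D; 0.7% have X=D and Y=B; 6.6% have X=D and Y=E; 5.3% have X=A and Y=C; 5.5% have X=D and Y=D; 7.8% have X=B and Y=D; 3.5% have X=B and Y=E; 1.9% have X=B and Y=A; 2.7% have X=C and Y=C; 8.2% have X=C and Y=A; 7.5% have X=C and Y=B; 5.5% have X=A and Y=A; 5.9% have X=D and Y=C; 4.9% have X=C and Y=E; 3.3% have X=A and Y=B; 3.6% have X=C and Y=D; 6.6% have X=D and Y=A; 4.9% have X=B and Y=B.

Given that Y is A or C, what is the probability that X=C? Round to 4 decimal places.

0.2455

P(Y=A) = 0.055 + 0.019 + 0.082 + 0.066 = 0.222.
P(Y=C) = 0.053 + 0.083 + 0.027 + 0.059 = 0.222.
P(Y ∈ {A, C}) = 0.222 + 0.222 = 0.444; P(X=C, Y ∈ {A, C}) = 0.082 + 0.027 = 0.109.
P(X=C | Y ∈ {A, C}) = 0.109/0.444 = 0.2455.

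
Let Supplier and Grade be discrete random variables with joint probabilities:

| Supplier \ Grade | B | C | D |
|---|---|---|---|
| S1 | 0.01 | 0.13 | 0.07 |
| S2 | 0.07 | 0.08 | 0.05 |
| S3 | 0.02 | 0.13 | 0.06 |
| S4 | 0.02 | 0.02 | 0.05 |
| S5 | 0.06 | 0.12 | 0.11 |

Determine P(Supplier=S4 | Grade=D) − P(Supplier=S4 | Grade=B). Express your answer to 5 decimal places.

P(Grade=D) = 0.07 + 0.05 + 0.06 + 0.05 + 0.11 = 0.34; P(Supplier=S4 | Grade=D) = 0.05/0.34 = 0.147059.
P(Grade=B) = 0.01 + 0.07 + 0.02 + 0.02 + 0.06 = 0.18; P(Supplier=S4 | Grade=B) = 0.02/0.18 = 0.111111.
Difference = 0.03595.

0.03595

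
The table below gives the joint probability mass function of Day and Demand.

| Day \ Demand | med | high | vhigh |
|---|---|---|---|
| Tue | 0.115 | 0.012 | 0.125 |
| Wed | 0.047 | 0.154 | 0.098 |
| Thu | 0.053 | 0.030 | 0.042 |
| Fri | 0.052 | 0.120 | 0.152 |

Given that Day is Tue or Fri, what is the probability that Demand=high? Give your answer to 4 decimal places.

P(Day=Tue) = 0.115 + 0.012 + 0.125 = 0.252.
P(Day=Fri) = 0.052 + 0.120 + 0.152 = 0.324.
P(Day ∈ {Tue, Fri}) = 0.252 + 0.324 = 0.576; P(Demand=high, Day ∈ {Tue, Fri}) = 0.012 + 0.120 = 0.132.
P(Demand=high | Day ∈ {Tue, Fri}) = 0.132/0.576 = 0.2292.

0.2292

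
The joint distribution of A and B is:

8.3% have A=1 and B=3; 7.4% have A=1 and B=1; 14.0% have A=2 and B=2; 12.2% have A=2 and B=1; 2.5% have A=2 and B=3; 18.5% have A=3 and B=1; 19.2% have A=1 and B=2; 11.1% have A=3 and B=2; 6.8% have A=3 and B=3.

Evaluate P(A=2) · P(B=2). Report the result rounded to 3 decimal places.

P(A=2) = 0.122 + 0.140 + 0.025 = 0.287.
P(B=2) = 0.192 + 0.140 + 0.111 = 0.443.
Product: 0.287 × 0.443 = 0.127.

0.127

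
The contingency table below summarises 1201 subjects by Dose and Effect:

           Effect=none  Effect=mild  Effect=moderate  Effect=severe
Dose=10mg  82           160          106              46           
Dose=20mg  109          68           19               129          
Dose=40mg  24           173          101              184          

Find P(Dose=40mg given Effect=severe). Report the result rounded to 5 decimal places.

0.51253

Total with Effect=severe: 46 + 129 + 184 = 359.
P(Dose=40mg | Effect=severe) = 184/359 = 0.51253.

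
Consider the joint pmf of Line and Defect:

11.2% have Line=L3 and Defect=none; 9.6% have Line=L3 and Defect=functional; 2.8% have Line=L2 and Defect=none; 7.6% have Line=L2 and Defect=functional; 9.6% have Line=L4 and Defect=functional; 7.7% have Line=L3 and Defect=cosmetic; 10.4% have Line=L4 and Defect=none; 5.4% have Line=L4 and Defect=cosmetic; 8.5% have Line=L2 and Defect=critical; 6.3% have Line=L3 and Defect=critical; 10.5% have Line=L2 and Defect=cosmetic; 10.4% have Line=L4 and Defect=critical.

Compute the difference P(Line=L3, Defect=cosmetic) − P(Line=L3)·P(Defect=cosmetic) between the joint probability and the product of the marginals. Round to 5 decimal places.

P(Line=L3) = 0.112 + 0.077 + 0.096 + 0.063 = 0.348.
P(Defect=cosmetic) = 0.105 + 0.077 + 0.054 = 0.236.
P(Line=L3, Defect=cosmetic) − P(Line=L3)P(Defect=cosmetic) = 0.077 − 0.348×0.236 = -0.00513.

-0.00513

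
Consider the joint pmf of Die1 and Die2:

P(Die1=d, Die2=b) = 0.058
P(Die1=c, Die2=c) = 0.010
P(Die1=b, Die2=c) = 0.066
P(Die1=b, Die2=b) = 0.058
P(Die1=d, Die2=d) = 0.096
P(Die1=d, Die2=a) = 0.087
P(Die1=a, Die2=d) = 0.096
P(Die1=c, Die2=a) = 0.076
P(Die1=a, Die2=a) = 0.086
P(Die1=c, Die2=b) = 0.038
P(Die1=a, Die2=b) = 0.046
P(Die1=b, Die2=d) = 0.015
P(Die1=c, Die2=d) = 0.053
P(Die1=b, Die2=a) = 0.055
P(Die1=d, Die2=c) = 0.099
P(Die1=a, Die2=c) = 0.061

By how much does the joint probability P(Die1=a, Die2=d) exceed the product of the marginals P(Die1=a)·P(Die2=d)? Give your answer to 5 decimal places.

P(Die1=a) = 0.086 + 0.046 + 0.061 + 0.096 = 0.289.
P(Die2=d) = 0.096 + 0.015 + 0.053 + 0.096 = 0.260.
P(Die1=a, Die2=d) − P(Die1=a)P(Die2=d) = 0.096 − 0.289×0.260 = 0.02086.

0.02086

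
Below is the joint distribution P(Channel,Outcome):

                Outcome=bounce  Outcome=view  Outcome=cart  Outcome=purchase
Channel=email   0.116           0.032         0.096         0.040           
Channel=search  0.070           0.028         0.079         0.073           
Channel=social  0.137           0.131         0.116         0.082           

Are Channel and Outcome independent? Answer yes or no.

no

P(Channel=social) = 0.466 and P(Outcome=view) = 0.191, so their product is 0.08901, but P(Channel=social, Outcome=view) = 0.131. Since these differ, Channel and Outcome are not independent.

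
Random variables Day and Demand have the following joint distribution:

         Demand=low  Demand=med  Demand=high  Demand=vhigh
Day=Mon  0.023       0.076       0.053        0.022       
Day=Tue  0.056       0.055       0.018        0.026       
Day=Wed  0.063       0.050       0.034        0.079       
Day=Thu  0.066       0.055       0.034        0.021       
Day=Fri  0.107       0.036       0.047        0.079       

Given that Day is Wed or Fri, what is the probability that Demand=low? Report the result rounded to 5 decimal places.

P(Day=Wed) = 0.063 + 0.050 + 0.034 + 0.079 = 0.226.
P(Day=Fri) = 0.107 + 0.036 + 0.047 + 0.079 = 0.269.
P(Day ∈ {Wed, Fri}) = 0.226 + 0.269 = 0.495; P(Demand=low, Day ∈ {Wed, Fri}) = 0.063 + 0.107 = 0.170.
P(Demand=low | Day ∈ {Wed, Fri}) = 0.170/0.495 = 0.34343.

0.34343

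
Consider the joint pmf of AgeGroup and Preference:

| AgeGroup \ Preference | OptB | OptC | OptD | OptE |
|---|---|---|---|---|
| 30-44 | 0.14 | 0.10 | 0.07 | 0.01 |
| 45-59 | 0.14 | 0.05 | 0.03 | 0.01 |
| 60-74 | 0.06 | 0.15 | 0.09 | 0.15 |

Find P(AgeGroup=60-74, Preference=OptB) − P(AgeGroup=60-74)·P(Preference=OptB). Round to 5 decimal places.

P(AgeGroup=60-74) = 0.06 + 0.15 + 0.09 + 0.15 = 0.45.
P(Preference=OptB) = 0.14 + 0.14 + 0.06 = 0.34.
P(AgeGroup=60-74, Preference=OptB) − P(AgeGroup=60-74)P(Preference=OptB) = 0.06 − 0.45×0.34 = -0.09300.

-0.09300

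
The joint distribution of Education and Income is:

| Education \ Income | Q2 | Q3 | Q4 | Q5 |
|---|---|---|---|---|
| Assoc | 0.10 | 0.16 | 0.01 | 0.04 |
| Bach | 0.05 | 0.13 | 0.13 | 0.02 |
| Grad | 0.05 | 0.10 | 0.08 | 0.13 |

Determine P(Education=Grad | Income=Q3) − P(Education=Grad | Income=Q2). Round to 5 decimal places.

P(Income=Q3) = 0.16 + 0.13 + 0.10 = 0.39; P(Education=Grad | Income=Q3) = 0.10/0.39 = 0.256410.
P(Income=Q2) = 0.10 + 0.05 + 0.05 = 0.20; P(Education=Grad | Income=Q2) = 0.05/0.20 = 0.250000.
Difference = 0.00641.

0.00641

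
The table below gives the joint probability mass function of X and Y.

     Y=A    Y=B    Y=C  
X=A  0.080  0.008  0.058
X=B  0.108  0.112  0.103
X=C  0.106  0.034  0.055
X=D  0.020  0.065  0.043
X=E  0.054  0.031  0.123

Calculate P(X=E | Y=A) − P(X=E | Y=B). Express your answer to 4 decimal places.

0.0227

P(Y=A) = 0.080 + 0.108 + 0.106 + 0.020 + 0.054 = 0.368; P(X=E | Y=A) = 0.054/0.368 = 0.14674.
P(Y=B) = 0.008 + 0.112 + 0.034 + 0.065 + 0.031 = 0.250; P(X=E | Y=B) = 0.031/0.250 = 0.12400.
Difference = 0.0227.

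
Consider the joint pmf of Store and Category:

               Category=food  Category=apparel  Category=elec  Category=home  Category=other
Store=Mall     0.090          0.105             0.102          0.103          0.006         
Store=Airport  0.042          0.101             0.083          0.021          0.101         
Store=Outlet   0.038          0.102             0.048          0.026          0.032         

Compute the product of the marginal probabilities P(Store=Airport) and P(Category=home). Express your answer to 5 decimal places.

P(Store=Airport) = 0.042 + 0.101 + 0.083 + 0.021 + 0.101 = 0.348.
P(Category=home) = 0.103 + 0.021 + 0.026 = 0.150.
Product: 0.348 × 0.150 = 0.05220.

0.05220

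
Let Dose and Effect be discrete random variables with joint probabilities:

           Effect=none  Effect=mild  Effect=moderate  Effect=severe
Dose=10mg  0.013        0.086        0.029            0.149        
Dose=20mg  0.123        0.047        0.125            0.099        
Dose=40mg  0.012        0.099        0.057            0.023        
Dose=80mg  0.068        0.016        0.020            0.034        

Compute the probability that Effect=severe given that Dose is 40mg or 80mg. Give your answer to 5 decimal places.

0.17325

P(Dose=40mg) = 0.012 + 0.099 + 0.057 + 0.023 = 0.191.
P(Dose=80mg) = 0.068 + 0.016 + 0.020 + 0.034 = 0.138.
P(Dose ∈ {40mg, 80mg}) = 0.191 + 0.138 = 0.329; P(Effect=severe, Dose ∈ {40mg, 80mg}) = 0.023 + 0.034 = 0.057.
P(Effect=severe | Dose ∈ {40mg, 80mg}) = 0.057/0.329 = 0.17325.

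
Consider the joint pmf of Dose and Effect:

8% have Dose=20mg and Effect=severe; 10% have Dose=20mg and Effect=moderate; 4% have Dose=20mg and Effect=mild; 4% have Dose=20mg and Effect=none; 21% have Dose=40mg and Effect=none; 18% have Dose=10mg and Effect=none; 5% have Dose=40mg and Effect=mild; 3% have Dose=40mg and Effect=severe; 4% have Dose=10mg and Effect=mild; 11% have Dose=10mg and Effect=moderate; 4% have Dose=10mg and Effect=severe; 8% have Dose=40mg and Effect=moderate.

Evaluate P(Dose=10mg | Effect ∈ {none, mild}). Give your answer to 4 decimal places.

0.3929

P(Effect=none) = 0.18 + 0.04 + 0.21 = 0.43.
P(Effect=mild) = 0.04 + 0.04 + 0.05 = 0.13.
P(Effect ∈ {none, mild}) = 0.43 + 0.13 = 0.56; P(Dose=10mg, Effect ∈ {none, mild}) = 0.18 + 0.04 = 0.22.
P(Dose=10mg | Effect ∈ {none, mild}) = 0.22/0.56 = 0.3929.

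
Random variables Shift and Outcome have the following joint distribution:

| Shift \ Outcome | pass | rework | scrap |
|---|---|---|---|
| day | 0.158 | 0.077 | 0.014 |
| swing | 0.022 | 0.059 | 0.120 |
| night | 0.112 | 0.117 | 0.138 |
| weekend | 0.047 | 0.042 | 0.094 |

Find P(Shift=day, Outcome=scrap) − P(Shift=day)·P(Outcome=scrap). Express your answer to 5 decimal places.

P(Shift=day) = 0.158 + 0.077 + 0.014 = 0.249.
P(Outcome=scrap) = 0.014 + 0.120 + 0.138 + 0.094 = 0.366.
P(Shift=day, Outcome=scrap) − P(Shift=day)P(Outcome=scrap) = 0.014 − 0.249×0.366 = -0.07713.

-0.07713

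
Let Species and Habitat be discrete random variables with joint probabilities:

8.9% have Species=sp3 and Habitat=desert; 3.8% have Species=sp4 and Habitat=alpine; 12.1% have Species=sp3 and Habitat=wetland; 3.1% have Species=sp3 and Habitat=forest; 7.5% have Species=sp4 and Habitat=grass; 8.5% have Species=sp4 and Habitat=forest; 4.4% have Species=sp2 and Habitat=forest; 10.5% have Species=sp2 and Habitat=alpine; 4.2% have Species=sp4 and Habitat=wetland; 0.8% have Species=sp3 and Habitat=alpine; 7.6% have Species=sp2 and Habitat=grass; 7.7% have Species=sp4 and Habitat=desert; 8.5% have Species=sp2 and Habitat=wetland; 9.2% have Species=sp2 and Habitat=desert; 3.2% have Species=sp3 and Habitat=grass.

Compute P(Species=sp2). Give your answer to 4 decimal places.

0.4020

P(Species=sp2) = 0.044 + 0.076 + 0.085 + 0.092 + 0.105 = 0.402.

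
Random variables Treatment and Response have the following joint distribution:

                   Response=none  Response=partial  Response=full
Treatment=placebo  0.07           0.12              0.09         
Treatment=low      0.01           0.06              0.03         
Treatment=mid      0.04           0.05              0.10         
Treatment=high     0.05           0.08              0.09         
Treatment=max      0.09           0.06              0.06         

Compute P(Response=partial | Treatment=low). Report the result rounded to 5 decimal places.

0.60000

P(Treatment=low) = 0.01 + 0.06 + 0.03 = 0.10.
P(Response=partial | Treatment=low) = 0.06/0.10 = 0.60000.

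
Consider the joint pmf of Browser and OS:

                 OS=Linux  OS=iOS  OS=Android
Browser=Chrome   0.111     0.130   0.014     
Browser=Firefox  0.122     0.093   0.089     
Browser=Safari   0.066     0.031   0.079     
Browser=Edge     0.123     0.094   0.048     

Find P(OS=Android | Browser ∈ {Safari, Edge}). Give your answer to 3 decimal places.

0.288

P(Browser=Safari) = 0.066 + 0.031 + 0.079 = 0.176.
P(Browser=Edge) = 0.123 + 0.094 + 0.048 = 0.265.
P(Browser ∈ {Safari, Edge}) = 0.176 + 0.265 = 0.441; P(OS=Android, Browser ∈ {Safari, Edge}) = 0.079 + 0.048 = 0.127.
P(OS=Android | Browser ∈ {Safari, Edge}) = 0.127/0.441 = 0.288.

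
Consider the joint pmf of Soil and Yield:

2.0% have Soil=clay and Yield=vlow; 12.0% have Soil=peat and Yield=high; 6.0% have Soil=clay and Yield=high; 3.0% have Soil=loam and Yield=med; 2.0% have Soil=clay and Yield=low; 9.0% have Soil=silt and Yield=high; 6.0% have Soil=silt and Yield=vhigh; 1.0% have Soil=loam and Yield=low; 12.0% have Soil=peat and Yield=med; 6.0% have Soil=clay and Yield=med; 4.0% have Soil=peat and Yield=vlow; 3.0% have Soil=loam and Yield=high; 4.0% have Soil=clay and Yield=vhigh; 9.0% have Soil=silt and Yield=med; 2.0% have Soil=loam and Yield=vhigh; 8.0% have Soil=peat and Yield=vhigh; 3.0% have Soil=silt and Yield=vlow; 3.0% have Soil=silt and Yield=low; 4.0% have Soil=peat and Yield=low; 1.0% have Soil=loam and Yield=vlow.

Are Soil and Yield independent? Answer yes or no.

yes

Every cell satisfies P(Soil,Yield) = P(Soil)·P(Yield). For instance P(Soil=loam) = 0.100, P(Yield=low) = 0.100, and 0.100×0.100 = 0.010 matches the joint entry. So Soil and Yield are independent.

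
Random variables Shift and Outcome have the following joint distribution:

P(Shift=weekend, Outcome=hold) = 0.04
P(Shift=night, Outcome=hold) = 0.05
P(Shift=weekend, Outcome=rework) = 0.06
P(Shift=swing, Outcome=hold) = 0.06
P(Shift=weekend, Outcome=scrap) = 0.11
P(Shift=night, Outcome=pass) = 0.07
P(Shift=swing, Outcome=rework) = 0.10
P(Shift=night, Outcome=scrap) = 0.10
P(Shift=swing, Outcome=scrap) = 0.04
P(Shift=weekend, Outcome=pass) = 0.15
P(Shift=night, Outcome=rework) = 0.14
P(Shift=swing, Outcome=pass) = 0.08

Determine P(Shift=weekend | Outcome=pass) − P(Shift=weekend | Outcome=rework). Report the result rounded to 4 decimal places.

P(Outcome=pass) = 0.08 + 0.07 + 0.15 = 0.30; P(Shift=weekend | Outcome=pass) = 0.15/0.30 = 0.50000.
P(Outcome=rework) = 0.10 + 0.14 + 0.06 = 0.30; P(Shift=weekend | Outcome=rework) = 0.06/0.30 = 0.20000.
Difference = 0.3000.

0.3000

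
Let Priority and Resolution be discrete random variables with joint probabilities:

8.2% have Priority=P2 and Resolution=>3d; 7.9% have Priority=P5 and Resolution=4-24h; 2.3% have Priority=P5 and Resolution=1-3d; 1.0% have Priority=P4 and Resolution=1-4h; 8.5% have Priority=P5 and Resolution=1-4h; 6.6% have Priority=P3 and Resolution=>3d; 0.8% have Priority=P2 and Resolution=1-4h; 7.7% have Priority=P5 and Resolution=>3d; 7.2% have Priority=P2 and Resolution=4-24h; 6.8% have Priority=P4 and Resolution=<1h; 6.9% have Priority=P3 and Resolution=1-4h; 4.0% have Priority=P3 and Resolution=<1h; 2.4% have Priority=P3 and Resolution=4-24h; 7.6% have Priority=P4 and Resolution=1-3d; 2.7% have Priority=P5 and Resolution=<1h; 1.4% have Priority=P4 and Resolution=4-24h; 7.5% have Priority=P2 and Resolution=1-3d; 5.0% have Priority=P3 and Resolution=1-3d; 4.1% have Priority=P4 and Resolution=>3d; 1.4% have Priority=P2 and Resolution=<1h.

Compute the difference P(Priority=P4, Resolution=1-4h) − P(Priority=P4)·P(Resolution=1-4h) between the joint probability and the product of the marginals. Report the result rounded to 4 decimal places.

-0.0259

P(Priority=P4) = 0.068 + 0.010 + 0.014 + 0.076 + 0.041 = 0.209.
P(Resolution=1-4h) = 0.008 + 0.069 + 0.010 + 0.085 = 0.172.
P(Priority=P4, Resolution=1-4h) − P(Priority=P4)P(Resolution=1-4h) = 0.010 − 0.209×0.172 = -0.0259.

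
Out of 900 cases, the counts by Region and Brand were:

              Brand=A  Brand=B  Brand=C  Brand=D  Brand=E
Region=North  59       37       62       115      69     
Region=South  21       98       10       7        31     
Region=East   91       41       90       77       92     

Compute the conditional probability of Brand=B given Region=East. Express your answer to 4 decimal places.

Total with Region=East: 91 + 41 + 90 + 77 + 92 = 391.
P(Brand=B | Region=East) = 41/391 = 0.1049.

0.1049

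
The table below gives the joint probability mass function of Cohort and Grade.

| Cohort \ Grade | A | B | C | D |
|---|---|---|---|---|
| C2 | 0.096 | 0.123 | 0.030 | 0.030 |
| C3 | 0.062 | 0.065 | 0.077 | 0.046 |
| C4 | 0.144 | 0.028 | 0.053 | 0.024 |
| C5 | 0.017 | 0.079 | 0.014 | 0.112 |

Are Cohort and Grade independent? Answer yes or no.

P(Cohort=C5) = 0.222 and P(Grade=D) = 0.212, so their product is 0.04706, but P(Cohort=C5, Grade=D) = 0.112. Since these differ, Cohort and Grade are not independent.

no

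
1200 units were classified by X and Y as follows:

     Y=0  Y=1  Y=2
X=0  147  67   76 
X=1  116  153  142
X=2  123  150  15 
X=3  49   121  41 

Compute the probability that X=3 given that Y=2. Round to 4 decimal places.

Total with Y=2: 76 + 142 + 15 + 41 = 274.
P(X=3 | Y=2) = 41/274 = 0.1496.

0.1496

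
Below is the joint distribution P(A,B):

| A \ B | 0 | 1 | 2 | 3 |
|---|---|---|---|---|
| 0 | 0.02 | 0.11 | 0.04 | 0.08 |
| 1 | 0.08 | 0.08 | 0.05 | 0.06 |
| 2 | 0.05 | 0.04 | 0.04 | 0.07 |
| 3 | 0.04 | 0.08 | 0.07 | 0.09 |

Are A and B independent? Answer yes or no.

P(A=0) = 0.25 and P(B=1) = 0.31, so their product is 0.0775, but P(A=0, B=1) = 0.11. Since these differ, A and B are not independent.

no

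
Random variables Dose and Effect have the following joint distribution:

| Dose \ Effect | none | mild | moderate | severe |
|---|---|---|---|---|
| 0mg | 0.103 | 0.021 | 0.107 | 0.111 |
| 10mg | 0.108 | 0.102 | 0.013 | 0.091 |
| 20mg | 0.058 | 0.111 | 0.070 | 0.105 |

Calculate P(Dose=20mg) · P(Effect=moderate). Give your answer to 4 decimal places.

P(Dose=20mg) = 0.058 + 0.111 + 0.070 + 0.105 = 0.344.
P(Effect=moderate) = 0.107 + 0.013 + 0.070 = 0.190.
Product: 0.344 × 0.190 = 0.0654.

0.0654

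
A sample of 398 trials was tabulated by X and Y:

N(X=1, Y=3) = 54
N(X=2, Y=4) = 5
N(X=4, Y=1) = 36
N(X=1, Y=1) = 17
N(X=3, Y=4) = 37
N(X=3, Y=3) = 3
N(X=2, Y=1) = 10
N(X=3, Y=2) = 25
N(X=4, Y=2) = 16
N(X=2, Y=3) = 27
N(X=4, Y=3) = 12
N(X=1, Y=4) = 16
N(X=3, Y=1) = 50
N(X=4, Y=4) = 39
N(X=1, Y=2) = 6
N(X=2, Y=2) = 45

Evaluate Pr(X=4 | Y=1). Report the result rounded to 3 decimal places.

0.319

Total with Y=1: 17 + 10 + 50 + 36 = 113.
P(X=4 | Y=1) = 36/113 = 0.319.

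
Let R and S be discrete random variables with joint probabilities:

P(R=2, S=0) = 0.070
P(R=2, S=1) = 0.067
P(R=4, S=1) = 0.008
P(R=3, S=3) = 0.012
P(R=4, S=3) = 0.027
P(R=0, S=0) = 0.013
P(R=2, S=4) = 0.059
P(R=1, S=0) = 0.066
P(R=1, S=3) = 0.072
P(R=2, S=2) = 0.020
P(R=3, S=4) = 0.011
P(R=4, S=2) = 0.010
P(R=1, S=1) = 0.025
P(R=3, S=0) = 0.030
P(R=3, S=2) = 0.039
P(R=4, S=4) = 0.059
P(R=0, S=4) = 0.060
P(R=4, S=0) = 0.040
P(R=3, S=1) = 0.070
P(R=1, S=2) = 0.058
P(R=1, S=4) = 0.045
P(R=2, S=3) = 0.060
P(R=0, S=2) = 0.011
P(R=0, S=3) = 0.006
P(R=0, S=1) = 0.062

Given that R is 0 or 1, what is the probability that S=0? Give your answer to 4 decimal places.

P(R=0) = 0.013 + 0.062 + 0.011 + 0.006 + 0.060 = 0.152.
P(R=1) = 0.066 + 0.025 + 0.058 + 0.072 + 0.045 = 0.266.
P(R ∈ {0, 1}) = 0.152 + 0.266 = 0.418; P(S=0, R ∈ {0, 1}) = 0.013 + 0.066 = 0.079.
P(S=0 | R ∈ {0, 1}) = 0.079/0.418 = 0.1890.

0.1890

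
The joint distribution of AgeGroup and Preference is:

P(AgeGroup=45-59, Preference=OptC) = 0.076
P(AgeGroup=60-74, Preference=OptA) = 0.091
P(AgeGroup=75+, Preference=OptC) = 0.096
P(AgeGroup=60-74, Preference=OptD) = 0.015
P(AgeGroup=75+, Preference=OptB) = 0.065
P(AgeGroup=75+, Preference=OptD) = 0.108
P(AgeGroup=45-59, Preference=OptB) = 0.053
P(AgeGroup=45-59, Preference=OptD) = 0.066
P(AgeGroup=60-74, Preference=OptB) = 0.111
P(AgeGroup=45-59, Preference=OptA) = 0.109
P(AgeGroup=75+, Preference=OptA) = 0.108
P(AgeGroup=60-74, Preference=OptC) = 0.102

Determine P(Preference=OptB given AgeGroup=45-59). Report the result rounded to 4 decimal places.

P(AgeGroup=45-59) = 0.109 + 0.053 + 0.076 + 0.066 = 0.304.
P(Preference=OptB | AgeGroup=45-59) = 0.053/0.304 = 0.1743.

0.1743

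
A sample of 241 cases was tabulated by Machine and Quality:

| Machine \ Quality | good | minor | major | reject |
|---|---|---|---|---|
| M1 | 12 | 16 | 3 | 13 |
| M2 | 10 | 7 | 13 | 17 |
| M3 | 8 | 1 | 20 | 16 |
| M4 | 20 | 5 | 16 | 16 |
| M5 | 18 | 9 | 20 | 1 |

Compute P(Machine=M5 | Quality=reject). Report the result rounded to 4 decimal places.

Total with Quality=reject: 13 + 17 + 16 + 16 + 1 = 63.
P(Machine=M5 | Quality=reject) = 1/63 = 0.0159.

0.0159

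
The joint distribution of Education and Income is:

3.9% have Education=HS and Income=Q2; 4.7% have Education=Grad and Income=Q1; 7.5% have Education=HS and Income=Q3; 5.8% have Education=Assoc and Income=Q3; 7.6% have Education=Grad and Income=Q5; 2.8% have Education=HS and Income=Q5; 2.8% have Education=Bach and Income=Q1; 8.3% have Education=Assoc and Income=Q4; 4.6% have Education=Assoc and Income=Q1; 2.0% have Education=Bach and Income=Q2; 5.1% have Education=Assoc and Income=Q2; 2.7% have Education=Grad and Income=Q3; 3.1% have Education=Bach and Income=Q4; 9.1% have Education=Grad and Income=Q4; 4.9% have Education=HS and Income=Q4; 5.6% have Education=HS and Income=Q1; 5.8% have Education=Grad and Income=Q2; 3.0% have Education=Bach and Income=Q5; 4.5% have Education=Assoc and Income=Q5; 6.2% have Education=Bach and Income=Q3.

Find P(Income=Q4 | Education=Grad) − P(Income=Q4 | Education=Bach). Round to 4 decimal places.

P(Education=Grad) = 0.047 + 0.058 + 0.027 + 0.091 + 0.076 = 0.299; P(Income=Q4 | Education=Grad) = 0.091/0.299 = 0.30435.
P(Education=Bach) = 0.028 + 0.020 + 0.062 + 0.031 + 0.030 = 0.171; P(Income=Q4 | Education=Bach) = 0.031/0.171 = 0.18129.
Difference = 0.1231.

0.1231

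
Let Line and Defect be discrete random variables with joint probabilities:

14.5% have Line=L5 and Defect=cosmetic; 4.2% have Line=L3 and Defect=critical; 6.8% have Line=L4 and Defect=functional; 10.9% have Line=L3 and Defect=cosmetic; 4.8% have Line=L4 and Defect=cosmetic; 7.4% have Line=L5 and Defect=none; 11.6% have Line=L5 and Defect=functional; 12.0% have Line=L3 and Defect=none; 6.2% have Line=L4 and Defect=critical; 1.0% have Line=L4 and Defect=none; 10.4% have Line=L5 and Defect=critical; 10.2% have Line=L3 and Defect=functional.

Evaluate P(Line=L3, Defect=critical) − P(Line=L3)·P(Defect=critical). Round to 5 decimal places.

P(Line=L3) = 0.120 + 0.109 + 0.102 + 0.042 = 0.373.
P(Defect=critical) = 0.042 + 0.062 + 0.104 = 0.208.
P(Line=L3, Defect=critical) − P(Line=L3)P(Defect=critical) = 0.042 − 0.373×0.208 = -0.03558.

-0.03558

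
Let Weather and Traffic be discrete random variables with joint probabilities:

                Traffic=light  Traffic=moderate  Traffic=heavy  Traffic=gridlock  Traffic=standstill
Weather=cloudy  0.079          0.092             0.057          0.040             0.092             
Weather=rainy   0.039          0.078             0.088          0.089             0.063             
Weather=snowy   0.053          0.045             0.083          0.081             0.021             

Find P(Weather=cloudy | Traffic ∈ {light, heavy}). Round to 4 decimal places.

0.3409

P(Traffic=light) = 0.079 + 0.039 + 0.053 = 0.171.
P(Traffic=heavy) = 0.057 + 0.088 + 0.083 = 0.228.
P(Traffic ∈ {light, heavy}) = 0.171 + 0.228 = 0.399; P(Weather=cloudy, Traffic ∈ {light, heavy}) = 0.079 + 0.057 = 0.136.
P(Weather=cloudy | Traffic ∈ {light, heavy}) = 0.136/0.399 = 0.3409.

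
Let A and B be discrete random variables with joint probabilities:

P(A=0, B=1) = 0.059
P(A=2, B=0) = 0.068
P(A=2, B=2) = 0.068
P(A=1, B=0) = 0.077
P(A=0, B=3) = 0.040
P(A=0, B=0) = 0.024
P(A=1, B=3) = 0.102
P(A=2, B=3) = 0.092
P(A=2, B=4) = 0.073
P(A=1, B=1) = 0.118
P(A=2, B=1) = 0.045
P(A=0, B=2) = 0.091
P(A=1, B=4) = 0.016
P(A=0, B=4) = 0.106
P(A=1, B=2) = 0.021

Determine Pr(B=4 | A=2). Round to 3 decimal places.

P(A=2) = 0.068 + 0.045 + 0.068 + 0.092 + 0.073 = 0.346.
P(B=4 | A=2) = 0.073/0.346 = 0.211.

0.211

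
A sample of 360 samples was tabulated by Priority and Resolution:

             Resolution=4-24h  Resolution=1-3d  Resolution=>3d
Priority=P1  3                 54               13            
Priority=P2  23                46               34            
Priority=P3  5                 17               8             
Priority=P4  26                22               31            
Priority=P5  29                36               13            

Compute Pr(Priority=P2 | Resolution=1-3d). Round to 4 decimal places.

0.2629

Total with Resolution=1-3d: 54 + 46 + 17 + 22 + 36 = 175.
P(Priority=P2 | Resolution=1-3d) = 46/175 = 0.2629.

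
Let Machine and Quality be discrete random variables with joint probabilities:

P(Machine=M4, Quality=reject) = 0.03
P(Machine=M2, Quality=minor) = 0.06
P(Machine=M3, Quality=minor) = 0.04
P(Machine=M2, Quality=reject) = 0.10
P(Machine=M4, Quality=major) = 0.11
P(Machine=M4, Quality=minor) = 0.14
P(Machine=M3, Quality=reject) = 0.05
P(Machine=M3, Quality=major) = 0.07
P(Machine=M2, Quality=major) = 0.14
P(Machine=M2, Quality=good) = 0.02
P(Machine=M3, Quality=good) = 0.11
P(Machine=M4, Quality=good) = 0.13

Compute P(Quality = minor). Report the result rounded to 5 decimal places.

P(Quality=minor) = 0.06 + 0.04 + 0.14 = 0.24.

0.24000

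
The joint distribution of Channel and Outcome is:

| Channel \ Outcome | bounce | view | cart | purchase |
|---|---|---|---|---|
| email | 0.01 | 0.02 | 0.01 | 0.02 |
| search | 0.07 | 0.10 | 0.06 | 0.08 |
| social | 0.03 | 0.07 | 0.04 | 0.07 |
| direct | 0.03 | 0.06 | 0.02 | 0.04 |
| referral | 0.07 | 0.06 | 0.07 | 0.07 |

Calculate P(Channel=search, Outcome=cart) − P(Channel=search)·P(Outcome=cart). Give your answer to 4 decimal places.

-0.0020

P(Channel=search) = 0.07 + 0.10 + 0.06 + 0.08 = 0.31.
P(Outcome=cart) = 0.01 + 0.06 + 0.04 + 0.02 + 0.07 = 0.20.
P(Channel=search, Outcome=cart) − P(Channel=search)P(Outcome=cart) = 0.06 − 0.31×0.20 = -0.0020.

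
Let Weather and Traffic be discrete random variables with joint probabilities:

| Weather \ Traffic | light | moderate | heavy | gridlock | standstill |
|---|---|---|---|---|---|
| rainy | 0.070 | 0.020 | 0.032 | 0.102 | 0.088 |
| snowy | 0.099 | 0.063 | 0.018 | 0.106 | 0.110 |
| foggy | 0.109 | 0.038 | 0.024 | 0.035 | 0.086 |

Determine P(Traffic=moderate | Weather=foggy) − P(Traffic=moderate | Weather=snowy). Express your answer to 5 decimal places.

P(Weather=foggy) = 0.109 + 0.038 + 0.024 + 0.035 + 0.086 = 0.292; P(Traffic=moderate | Weather=foggy) = 0.038/0.292 = 0.130137.
P(Weather=snowy) = 0.099 + 0.063 + 0.018 + 0.106 + 0.110 = 0.396; P(Traffic=moderate | Weather=snowy) = 0.063/0.396 = 0.159091.
Difference = -0.02895.

-0.02895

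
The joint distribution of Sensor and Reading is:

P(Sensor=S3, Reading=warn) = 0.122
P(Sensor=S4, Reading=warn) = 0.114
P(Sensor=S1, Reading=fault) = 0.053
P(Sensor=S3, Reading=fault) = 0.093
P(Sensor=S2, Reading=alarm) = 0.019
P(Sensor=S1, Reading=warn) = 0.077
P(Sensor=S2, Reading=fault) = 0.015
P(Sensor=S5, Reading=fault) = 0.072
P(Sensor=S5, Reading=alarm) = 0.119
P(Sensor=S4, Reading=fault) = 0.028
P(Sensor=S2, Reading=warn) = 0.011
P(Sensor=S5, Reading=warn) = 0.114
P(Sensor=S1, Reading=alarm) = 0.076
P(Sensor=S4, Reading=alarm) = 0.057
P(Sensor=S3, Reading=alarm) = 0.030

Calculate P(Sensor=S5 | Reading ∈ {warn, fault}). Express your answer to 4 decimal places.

P(Reading=warn) = 0.077 + 0.011 + 0.122 + 0.114 + 0.114 = 0.438.
P(Reading=fault) = 0.053 + 0.015 + 0.093 + 0.028 + 0.072 = 0.261.
P(Reading ∈ {warn, fault}) = 0.438 + 0.261 = 0.699; P(Sensor=S5, Reading ∈ {warn, fault}) = 0.114 + 0.072 = 0.186.
P(Sensor=S5 | Reading ∈ {warn, fault}) = 0.186/0.699 = 0.2661.

0.2661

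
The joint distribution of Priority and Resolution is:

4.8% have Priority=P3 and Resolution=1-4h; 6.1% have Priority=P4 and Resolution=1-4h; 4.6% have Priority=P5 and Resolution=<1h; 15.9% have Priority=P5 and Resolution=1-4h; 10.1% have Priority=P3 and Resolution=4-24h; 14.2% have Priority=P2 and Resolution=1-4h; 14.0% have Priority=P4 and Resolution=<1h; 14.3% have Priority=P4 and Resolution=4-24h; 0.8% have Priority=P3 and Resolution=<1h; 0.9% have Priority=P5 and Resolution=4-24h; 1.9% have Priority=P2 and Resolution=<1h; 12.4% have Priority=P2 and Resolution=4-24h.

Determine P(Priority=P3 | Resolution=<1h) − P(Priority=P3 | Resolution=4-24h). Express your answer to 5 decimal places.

-0.23035

P(Resolution=<1h) = 0.019 + 0.008 + 0.140 + 0.046 = 0.213; P(Priority=P3 | Resolution=<1h) = 0.008/0.213 = 0.037559.
P(Resolution=4-24h) = 0.124 + 0.101 + 0.143 + 0.009 = 0.377; P(Priority=P3 | Resolution=4-24h) = 0.101/0.377 = 0.267905.
Difference = -0.23035.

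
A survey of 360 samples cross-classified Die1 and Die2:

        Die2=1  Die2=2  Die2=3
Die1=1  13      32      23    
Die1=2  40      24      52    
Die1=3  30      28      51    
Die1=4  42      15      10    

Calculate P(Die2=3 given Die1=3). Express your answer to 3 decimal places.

0.468

Total with Die1=3: 30 + 28 + 51 = 109.
P(Die2=3 | Die1=3) = 51/109 = 0.468.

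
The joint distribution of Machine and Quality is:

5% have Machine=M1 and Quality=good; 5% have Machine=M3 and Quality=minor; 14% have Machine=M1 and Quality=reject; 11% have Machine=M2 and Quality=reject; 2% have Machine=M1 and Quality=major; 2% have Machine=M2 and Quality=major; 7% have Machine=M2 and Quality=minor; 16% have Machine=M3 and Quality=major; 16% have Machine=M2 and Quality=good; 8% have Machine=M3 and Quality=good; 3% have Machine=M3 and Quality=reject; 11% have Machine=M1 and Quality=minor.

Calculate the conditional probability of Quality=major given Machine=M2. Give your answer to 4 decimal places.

0.0556

P(Machine=M2) = 0.16 + 0.07 + 0.02 + 0.11 = 0.36.
P(Quality=major | Machine=M2) = 0.02/0.36 = 0.0556.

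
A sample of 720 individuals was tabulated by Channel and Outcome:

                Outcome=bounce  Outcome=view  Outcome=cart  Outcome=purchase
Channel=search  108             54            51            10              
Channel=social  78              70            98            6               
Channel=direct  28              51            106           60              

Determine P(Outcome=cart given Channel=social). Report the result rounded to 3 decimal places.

Total with Channel=social: 78 + 70 + 98 + 6 = 252.
P(Outcome=cart | Channel=social) = 98/252 = 0.389.

0.389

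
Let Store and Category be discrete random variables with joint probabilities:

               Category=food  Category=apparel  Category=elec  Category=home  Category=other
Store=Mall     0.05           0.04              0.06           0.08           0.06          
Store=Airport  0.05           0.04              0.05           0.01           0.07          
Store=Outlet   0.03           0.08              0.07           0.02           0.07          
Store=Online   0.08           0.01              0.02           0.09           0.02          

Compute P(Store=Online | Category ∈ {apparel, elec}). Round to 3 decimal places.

0.081

P(Category=apparel) = 0.04 + 0.04 + 0.08 + 0.01 = 0.17.
P(Category=elec) = 0.06 + 0.05 + 0.07 + 0.02 = 0.20.
P(Category ∈ {apparel, elec}) = 0.17 + 0.20 = 0.37; P(Store=Online, Category ∈ {apparel, elec}) = 0.01 + 0.02 = 0.03.
P(Store=Online | Category ∈ {apparel, elec}) = 0.03/0.37 = 0.081.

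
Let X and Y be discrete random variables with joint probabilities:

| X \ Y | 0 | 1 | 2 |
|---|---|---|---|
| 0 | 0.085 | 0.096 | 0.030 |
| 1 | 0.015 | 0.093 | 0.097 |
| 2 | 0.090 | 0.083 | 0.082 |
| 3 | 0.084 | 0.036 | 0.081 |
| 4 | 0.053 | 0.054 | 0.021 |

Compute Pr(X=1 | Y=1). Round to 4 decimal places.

P(Y=1) = 0.096 + 0.093 + 0.083 + 0.036 + 0.054 = 0.362.
P(X=1 | Y=1) = 0.093/0.362 = 0.2569.

0.2569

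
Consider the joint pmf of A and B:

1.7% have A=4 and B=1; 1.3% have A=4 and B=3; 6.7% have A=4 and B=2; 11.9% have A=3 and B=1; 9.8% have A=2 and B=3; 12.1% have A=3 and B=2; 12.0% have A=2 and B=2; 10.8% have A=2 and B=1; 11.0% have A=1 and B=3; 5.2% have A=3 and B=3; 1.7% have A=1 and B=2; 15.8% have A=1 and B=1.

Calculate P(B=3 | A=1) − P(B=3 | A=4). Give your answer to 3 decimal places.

P(A=1) = 0.158 + 0.017 + 0.110 = 0.285; P(B=3 | A=1) = 0.110/0.285 = 0.3860.
P(A=4) = 0.017 + 0.067 + 0.013 = 0.097; P(B=3 | A=4) = 0.013/0.097 = 0.1340.
Difference = 0.252.

0.252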